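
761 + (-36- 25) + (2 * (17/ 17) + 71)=773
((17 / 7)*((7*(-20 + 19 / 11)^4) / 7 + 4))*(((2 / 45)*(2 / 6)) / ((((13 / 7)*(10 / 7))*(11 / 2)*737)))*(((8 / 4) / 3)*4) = 621579598192 / 624927000555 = 0.99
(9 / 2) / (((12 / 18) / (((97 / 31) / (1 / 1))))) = 2619 / 124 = 21.12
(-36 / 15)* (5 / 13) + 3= 27 / 13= 2.08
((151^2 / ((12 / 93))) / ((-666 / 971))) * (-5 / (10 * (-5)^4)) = 686332901 / 3330000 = 206.11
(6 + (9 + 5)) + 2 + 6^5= 7798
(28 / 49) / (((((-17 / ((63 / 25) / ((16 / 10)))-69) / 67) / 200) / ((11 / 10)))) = -48240 / 457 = -105.56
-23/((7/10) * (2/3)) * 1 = -345/7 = -49.29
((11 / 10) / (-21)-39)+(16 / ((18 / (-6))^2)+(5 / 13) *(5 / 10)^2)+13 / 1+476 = 7400837 / 16380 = 451.82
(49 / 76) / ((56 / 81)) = 567 / 608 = 0.93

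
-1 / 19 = -0.05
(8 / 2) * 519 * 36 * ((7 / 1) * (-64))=-33481728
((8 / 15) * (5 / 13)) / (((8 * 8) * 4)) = 1 / 1248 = 0.00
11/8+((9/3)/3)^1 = 19/8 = 2.38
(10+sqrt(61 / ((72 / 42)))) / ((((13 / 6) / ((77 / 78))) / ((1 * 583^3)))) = 15257957099 * sqrt(1281) / 1014+152579570990 / 169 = 1441396340.32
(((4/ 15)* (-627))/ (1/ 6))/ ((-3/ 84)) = 140448/ 5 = 28089.60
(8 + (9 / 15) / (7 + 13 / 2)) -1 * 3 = 227 / 45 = 5.04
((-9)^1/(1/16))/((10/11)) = -792/5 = -158.40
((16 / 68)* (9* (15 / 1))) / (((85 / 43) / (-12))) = -55728 / 289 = -192.83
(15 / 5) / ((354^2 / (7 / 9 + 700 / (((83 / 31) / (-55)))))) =-0.34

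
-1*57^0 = -1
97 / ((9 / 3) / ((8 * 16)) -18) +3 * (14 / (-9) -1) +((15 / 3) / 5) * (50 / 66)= -311452 / 25311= -12.31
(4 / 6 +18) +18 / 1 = 110 / 3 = 36.67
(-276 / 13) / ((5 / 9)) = -2484 / 65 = -38.22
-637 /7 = -91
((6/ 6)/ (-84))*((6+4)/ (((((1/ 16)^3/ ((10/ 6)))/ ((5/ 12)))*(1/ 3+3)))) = -6400/ 63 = -101.59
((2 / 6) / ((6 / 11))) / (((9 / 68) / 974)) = 4497.23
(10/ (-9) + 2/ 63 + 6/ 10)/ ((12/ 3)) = -151/ 1260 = -0.12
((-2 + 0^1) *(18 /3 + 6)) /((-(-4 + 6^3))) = 6 /53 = 0.11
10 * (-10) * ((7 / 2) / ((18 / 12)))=-700 / 3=-233.33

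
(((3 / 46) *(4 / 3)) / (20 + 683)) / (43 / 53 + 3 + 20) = 53 / 10202639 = 0.00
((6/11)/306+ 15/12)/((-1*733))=-0.00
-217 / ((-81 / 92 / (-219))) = -1457372 / 27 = -53976.74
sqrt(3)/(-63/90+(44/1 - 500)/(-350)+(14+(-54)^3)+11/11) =-0.00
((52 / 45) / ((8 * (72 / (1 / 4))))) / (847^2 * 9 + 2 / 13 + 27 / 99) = 1859 / 23932077108480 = 0.00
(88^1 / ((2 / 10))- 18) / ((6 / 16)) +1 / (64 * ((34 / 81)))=7346419 / 6528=1125.37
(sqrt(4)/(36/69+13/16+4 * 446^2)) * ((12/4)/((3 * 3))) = 736/878414529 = 0.00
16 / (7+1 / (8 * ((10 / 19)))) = 2.21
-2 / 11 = -0.18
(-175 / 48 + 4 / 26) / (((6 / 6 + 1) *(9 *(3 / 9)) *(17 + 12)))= -2179 / 108576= -0.02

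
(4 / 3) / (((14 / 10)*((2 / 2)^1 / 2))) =40 / 21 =1.90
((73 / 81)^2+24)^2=26501560849 / 43046721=615.65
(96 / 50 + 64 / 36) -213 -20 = -229.30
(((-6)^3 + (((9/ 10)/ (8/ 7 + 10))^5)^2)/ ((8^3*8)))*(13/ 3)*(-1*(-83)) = -8436145636245288283292936439/ 444784941381713920000000000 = -18.97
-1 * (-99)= 99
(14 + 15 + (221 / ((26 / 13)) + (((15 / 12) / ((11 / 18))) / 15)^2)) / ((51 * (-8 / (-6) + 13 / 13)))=67527 / 57596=1.17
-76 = -76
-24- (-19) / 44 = -1037 / 44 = -23.57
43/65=0.66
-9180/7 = -1311.43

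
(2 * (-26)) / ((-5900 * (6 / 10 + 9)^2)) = 13 / 135936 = 0.00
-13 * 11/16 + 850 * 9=122257/16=7641.06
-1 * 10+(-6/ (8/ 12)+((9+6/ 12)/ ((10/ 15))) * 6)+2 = 137/ 2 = 68.50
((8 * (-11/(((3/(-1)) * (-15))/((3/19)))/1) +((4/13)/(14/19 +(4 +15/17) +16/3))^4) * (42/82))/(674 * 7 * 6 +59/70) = -3124884269928744358165424/559350050316263647590747396721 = -0.00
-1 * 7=-7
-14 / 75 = -0.19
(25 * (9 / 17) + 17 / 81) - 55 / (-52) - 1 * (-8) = 1611295 / 71604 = 22.50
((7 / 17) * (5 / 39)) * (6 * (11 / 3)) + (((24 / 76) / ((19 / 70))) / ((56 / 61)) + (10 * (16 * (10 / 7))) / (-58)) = -146944045 / 97173258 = -1.51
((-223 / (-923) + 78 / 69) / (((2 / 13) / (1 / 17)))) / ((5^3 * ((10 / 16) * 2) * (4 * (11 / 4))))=58254 / 190856875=0.00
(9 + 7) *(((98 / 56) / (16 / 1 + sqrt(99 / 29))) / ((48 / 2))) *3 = 1624 / 7325- 21 *sqrt(319) / 14650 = 0.20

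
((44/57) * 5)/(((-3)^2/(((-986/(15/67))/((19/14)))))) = -40694192/29241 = -1391.68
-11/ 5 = -2.20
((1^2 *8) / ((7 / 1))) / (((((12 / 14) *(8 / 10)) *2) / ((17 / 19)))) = 85 / 114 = 0.75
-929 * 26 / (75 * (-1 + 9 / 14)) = 338156 / 375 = 901.75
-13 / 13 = -1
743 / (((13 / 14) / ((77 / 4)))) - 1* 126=397201 / 26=15276.96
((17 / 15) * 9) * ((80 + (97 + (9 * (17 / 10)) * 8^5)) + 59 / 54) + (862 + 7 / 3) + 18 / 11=25326460141 / 4950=5116456.59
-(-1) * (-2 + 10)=8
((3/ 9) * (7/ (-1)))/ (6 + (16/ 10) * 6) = -35/ 234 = -0.15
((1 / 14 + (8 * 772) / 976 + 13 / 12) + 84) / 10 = 468757 / 51240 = 9.15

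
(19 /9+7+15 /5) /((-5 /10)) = -218 /9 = -24.22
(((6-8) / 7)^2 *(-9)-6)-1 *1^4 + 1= -330 / 49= -6.73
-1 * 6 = -6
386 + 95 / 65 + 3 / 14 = 70557 / 182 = 387.68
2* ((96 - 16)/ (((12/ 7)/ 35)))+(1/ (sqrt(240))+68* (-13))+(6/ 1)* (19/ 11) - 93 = sqrt(15)/ 60+75901/ 33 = 2300.09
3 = 3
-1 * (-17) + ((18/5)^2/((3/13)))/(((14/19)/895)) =2388097/35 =68231.34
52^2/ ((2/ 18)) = 24336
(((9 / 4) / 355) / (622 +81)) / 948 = 3 / 315450160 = 0.00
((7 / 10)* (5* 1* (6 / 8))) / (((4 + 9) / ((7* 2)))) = 147 / 52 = 2.83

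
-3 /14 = -0.21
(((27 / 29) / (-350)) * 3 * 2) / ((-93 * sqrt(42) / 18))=81 * sqrt(42) / 1101275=0.00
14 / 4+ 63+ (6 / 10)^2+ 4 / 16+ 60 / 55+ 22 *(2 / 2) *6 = 220221 / 1100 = 200.20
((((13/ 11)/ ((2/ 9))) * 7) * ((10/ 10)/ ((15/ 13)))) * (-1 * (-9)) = 290.37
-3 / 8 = -0.38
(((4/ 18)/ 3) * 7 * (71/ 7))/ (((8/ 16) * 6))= 1.75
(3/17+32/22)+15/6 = 1545/374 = 4.13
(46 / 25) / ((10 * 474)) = 23 / 59250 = 0.00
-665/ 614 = -1.08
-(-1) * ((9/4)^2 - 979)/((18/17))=-264911/288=-919.83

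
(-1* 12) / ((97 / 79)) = -948 / 97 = -9.77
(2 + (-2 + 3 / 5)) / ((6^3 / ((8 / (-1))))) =-1 / 45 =-0.02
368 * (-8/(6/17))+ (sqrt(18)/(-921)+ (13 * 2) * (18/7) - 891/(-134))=-23265665/2814 - sqrt(2)/307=-8267.83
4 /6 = 2 /3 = 0.67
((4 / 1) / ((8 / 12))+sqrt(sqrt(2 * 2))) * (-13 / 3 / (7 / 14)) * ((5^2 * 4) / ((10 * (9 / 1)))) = -520 / 9 - 260 * sqrt(2) / 27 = -71.40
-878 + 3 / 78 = -22827 / 26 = -877.96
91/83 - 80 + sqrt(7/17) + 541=sqrt(119)/17 + 38354/83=462.74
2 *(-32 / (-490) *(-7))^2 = 512 / 1225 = 0.42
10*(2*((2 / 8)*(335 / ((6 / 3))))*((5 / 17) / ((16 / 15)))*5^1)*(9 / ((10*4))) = 259.79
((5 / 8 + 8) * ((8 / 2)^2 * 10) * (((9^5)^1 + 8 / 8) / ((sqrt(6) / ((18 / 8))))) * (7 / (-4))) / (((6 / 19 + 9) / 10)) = -6773773125 * sqrt(6) / 118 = -140612608.39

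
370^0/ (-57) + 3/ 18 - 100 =-11383/ 114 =-99.85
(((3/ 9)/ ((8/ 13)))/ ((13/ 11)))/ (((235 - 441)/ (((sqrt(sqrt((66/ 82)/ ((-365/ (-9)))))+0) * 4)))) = -11 * 11^(1/ 4) * 44895^(3/ 4)/ 18496740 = -0.00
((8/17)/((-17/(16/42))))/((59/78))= -1664/119357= -0.01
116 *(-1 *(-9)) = 1044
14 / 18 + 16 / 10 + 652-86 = 25577 / 45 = 568.38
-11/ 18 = -0.61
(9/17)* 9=81/17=4.76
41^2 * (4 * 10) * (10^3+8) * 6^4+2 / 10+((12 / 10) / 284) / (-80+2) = 1621529802550891 / 18460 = 87840184320.20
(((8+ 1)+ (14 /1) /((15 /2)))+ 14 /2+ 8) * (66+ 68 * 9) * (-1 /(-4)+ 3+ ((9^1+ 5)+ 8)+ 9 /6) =2345654 /5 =469130.80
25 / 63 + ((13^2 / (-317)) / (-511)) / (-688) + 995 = 998406410159 / 1003023504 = 995.40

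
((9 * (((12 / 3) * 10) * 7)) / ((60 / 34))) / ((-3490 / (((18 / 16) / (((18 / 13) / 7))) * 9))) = -292383 / 13960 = -20.94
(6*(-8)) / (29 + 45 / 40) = -384 / 241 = -1.59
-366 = -366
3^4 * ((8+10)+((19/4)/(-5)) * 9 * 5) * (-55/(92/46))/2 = 27565.31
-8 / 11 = -0.73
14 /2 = 7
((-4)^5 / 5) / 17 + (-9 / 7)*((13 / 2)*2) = -17113 / 595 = -28.76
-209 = -209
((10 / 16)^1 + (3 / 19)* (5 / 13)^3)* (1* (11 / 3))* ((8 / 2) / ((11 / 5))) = 1058575 / 250458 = 4.23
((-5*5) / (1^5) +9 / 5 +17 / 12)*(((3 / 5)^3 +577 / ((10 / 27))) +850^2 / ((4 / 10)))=-590701301903 / 15000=-39380086.79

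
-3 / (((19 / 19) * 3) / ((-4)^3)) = 64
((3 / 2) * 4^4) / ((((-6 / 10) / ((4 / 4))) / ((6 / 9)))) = -1280 / 3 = -426.67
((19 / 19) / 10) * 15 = 3 / 2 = 1.50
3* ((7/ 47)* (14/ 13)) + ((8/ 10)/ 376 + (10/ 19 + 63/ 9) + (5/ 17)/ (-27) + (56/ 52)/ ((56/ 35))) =71089207/ 8197740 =8.67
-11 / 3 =-3.67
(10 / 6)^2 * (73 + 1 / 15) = 5480 / 27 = 202.96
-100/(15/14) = -280/3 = -93.33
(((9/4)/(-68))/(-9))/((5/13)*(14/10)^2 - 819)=-65/14466592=-0.00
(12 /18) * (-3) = -2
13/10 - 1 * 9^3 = -7277/10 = -727.70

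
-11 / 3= -3.67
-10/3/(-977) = 10/2931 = 0.00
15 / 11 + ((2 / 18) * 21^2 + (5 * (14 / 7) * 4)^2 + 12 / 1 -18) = 18088 / 11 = 1644.36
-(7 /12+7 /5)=-119 /60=-1.98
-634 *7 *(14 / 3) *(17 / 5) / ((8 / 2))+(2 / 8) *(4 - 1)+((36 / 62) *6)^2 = -1014307399 / 57660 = -17591.18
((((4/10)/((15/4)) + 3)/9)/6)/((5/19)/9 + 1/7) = 30989/92700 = 0.33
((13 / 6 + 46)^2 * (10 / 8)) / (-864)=-417605 / 124416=-3.36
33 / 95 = 0.35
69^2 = 4761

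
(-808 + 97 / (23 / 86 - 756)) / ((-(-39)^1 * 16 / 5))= -43768905 / 6759272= -6.48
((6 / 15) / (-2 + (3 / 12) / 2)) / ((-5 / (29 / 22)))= 232 / 4125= 0.06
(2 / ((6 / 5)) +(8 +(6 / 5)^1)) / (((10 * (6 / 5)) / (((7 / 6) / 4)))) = 1141 / 4320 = 0.26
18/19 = 0.95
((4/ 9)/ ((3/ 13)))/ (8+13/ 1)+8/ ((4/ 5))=5722/ 567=10.09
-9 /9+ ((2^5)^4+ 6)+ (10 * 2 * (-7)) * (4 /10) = 1048525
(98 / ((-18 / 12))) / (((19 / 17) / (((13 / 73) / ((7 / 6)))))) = -12376 / 1387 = -8.92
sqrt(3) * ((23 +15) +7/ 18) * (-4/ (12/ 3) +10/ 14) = -691 * sqrt(3)/ 63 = -19.00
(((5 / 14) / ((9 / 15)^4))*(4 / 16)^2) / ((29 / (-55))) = -171875 / 526176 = -0.33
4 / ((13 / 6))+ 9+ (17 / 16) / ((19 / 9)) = 44853 / 3952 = 11.35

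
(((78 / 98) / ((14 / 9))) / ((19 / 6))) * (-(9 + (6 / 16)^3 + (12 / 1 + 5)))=-14045967 / 3336704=-4.21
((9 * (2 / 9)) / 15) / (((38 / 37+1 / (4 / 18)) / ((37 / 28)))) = 1369 / 42945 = 0.03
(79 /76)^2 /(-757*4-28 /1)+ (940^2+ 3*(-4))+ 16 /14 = 883589.14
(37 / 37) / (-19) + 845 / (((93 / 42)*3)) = 224677 / 1767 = 127.15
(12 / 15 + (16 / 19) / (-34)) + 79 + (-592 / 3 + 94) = -114139 / 4845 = -23.56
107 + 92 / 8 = 237 / 2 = 118.50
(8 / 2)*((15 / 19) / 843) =20 / 5339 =0.00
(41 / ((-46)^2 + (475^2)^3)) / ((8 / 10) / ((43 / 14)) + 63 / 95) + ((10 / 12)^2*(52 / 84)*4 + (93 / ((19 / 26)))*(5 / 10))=1452844387790962075467529 / 22231349590743597574809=65.35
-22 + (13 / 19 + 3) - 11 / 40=-18.59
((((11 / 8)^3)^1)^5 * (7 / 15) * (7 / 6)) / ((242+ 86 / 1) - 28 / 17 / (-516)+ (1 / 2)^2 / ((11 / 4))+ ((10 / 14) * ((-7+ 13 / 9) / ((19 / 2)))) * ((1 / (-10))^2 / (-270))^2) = 3989473618032449206455601575 / 20249764483969457694741364736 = 0.20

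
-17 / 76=-0.22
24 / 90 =4 / 15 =0.27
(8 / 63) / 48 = 1 / 378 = 0.00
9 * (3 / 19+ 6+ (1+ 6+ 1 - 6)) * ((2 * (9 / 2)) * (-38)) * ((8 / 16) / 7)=-1793.57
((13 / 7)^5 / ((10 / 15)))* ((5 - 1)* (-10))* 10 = -222775800 / 16807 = -13254.94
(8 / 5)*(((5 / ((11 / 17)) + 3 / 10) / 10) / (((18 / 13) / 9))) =11479 / 1375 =8.35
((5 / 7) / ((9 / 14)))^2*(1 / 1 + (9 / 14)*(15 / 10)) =2.43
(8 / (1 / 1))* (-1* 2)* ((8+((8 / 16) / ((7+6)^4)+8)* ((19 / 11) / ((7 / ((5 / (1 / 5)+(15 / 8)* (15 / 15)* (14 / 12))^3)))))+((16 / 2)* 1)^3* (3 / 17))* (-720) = 548090853451485885 / 1196363168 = 458130831.93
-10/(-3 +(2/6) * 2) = 30/7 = 4.29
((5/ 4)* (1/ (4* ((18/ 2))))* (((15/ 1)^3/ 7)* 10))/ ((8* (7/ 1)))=9375/ 3136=2.99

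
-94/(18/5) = -235/9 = -26.11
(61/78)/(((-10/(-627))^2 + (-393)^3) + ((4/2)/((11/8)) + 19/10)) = -39968115/3102101909800907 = -0.00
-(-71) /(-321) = -71 /321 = -0.22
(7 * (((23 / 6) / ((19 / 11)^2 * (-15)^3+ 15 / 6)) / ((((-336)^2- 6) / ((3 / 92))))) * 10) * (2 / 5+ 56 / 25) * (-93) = 866481 / 458360681750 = 0.00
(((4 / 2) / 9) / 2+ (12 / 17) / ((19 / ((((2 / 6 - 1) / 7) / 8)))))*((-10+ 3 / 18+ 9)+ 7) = 0.68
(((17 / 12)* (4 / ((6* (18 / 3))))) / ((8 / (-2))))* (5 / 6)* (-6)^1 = 85 / 432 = 0.20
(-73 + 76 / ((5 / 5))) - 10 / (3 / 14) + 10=-101 / 3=-33.67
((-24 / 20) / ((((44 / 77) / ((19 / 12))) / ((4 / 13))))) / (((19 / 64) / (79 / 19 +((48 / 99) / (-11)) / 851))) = -5466456352 / 381507555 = -14.33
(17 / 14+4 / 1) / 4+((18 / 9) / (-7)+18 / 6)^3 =58449 / 2744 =21.30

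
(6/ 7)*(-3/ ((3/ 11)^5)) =-322102/ 189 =-1704.24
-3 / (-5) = 3 / 5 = 0.60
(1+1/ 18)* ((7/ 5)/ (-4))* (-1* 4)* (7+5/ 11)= 5453/ 495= 11.02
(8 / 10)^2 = 16 / 25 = 0.64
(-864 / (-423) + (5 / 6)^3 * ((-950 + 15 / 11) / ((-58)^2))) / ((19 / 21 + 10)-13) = -4942065233 / 5509747584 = -0.90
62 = 62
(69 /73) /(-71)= -69 /5183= -0.01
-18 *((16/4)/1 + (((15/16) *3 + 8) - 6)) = -1269/8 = -158.62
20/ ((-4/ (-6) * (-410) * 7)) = -3/ 287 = -0.01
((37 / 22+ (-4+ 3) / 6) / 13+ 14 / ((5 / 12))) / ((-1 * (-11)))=72322 / 23595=3.07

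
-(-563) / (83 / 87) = 48981 / 83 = 590.13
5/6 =0.83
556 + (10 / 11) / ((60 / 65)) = 36761 / 66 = 556.98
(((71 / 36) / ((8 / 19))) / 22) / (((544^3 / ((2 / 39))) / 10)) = 6745 / 9945267830784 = 0.00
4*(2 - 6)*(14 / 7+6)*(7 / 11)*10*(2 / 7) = -2560 / 11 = -232.73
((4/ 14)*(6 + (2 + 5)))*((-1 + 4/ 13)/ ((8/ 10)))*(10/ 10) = -45/ 14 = -3.21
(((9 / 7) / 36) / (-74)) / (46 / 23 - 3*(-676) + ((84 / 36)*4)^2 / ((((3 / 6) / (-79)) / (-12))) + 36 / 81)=-9 / 3117817136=-0.00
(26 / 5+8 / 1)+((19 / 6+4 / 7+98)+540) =137537 / 210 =654.94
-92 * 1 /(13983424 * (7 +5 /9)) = -0.00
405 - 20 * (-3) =465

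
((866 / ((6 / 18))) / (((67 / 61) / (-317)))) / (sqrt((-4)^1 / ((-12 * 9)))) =-150712578 * sqrt(3) / 67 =-3896146.90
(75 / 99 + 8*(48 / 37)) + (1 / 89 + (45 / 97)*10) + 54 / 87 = 5015405326 / 305685897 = 16.41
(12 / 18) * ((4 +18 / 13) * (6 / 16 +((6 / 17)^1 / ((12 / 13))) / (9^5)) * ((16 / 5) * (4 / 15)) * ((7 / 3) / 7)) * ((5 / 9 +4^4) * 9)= 1557622362016 / 1761726915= 884.15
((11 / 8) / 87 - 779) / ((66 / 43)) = -23313439 / 45936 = -507.52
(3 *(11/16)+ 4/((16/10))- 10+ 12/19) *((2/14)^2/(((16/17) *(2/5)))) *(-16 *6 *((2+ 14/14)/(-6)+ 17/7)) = 10058985/208544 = 48.23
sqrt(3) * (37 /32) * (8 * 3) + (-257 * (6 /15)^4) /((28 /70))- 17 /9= -20629 /1125 + 111 * sqrt(3) /4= 29.73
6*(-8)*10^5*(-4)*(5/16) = 6000000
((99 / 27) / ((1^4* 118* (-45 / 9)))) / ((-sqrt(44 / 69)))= sqrt(759) / 3540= 0.01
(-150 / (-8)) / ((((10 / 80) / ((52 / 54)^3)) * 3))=878800 / 19683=44.65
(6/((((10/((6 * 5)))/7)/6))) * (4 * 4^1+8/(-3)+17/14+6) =15534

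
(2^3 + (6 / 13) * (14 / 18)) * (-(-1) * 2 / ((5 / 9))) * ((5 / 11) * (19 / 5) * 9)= 334476 / 715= 467.80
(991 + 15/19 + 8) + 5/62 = 1177847/1178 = 999.87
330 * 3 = 990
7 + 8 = 15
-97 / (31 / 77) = -7469 / 31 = -240.94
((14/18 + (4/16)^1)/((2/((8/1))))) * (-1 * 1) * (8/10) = -148/45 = -3.29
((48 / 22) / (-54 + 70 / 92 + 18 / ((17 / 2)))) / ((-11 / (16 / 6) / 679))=4854656 / 691031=7.03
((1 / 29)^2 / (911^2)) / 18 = 1 / 12563344098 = 0.00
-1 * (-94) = 94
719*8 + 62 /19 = 109350 /19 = 5755.26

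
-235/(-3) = 235/3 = 78.33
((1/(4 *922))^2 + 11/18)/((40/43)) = 3216718243/4896483840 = 0.66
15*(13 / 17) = 195 / 17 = 11.47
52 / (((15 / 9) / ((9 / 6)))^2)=1053 / 25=42.12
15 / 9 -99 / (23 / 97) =-415.86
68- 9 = 59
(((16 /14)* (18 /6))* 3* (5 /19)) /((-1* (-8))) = 45 /133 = 0.34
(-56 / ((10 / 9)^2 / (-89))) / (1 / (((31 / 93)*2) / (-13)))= -67284 / 325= -207.03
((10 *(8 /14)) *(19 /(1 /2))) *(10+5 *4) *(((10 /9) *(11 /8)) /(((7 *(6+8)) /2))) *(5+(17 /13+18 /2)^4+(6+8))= 67498764355000 /29389269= 2296714.64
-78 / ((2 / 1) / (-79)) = 3081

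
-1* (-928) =928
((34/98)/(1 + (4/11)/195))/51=715/105301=0.01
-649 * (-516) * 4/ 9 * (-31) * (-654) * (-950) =-2866651691200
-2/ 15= -0.13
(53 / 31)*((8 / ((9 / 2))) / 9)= 848 / 2511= 0.34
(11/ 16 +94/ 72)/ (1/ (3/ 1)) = 287/ 48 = 5.98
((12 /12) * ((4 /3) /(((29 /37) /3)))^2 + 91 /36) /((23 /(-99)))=-9515825 /77372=-122.99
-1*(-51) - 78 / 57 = 49.63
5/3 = 1.67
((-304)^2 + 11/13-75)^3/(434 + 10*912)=864959394888564192/10495069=82415789251.94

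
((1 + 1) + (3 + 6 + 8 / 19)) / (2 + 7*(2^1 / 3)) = 651 / 380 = 1.71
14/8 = 7/4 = 1.75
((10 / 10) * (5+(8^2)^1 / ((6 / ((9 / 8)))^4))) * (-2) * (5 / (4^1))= -26005 / 2048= -12.70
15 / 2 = 7.50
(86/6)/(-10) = -43/30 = -1.43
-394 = -394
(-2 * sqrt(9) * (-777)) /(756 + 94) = 2331 /425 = 5.48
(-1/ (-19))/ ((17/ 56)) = 56/ 323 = 0.17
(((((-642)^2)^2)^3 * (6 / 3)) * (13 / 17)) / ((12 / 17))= 10622150214298334481386171862448128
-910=-910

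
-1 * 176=-176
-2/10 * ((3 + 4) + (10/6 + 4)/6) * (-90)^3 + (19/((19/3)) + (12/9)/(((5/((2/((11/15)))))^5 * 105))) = 1158303.00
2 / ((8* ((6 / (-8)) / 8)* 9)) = -0.30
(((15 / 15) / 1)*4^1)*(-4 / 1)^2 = 64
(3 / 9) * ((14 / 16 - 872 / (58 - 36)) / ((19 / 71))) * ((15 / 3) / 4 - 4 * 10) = 12512685 / 6688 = 1870.92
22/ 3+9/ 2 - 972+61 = -5395/ 6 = -899.17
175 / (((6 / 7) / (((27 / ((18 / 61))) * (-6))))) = -224175 / 2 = -112087.50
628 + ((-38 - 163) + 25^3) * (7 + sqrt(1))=124020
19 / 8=2.38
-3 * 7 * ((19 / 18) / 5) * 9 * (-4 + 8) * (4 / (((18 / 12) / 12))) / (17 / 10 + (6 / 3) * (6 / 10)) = -51072 / 29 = -1761.10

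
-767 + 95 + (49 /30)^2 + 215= -408899 /900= -454.33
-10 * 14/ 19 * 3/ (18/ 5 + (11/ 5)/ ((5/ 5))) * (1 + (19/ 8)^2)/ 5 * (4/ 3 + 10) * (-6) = 344.20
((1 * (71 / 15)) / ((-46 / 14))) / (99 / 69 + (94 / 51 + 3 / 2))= -16898 / 56045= -0.30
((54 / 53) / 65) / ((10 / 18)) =486 / 17225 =0.03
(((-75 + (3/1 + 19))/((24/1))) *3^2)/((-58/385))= 61215/464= 131.93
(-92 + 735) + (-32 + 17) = 628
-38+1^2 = -37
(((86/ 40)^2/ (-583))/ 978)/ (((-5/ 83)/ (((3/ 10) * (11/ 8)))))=153467/ 2764480000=0.00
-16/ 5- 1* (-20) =16.80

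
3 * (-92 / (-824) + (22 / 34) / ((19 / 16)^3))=35890215 / 24020218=1.49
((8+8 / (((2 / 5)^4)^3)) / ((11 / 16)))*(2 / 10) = 138718.59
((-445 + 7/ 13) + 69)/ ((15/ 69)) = -112263/ 65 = -1727.12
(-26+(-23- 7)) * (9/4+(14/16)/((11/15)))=-2121/11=-192.82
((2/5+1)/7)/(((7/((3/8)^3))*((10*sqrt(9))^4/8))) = 1/67200000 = 0.00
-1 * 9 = -9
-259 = -259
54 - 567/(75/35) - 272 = -482.60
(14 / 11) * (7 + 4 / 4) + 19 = 321 / 11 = 29.18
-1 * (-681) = 681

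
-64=-64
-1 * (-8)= 8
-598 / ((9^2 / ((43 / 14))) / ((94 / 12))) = -177.62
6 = 6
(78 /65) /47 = 6 /235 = 0.03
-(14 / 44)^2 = -49 / 484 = -0.10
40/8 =5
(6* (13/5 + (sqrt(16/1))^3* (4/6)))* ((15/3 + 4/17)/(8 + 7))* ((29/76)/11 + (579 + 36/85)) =2488325045731/45300750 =54929.00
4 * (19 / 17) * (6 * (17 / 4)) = 114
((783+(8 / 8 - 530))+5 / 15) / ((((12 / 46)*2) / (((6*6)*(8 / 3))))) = 46797.33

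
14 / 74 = 7 / 37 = 0.19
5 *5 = 25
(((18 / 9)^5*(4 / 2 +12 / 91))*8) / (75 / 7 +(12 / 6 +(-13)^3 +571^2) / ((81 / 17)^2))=325845504 / 8523222929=0.04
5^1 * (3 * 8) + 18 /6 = 123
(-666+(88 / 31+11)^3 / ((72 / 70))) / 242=227678511 / 28837688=7.90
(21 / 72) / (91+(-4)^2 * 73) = 7 / 30216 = 0.00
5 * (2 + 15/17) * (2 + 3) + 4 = 1293/17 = 76.06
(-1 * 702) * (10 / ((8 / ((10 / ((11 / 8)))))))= -70200 / 11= -6381.82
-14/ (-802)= 7/ 401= 0.02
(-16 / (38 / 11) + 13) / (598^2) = 159 / 6794476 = 0.00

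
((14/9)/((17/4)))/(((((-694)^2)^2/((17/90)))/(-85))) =-119/4697458039044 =-0.00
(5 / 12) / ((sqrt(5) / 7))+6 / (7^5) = 6 / 16807+7*sqrt(5) / 12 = 1.30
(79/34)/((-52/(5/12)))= -395/21216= -0.02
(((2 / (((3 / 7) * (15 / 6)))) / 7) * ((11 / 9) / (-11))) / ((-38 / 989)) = 1978 / 2565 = 0.77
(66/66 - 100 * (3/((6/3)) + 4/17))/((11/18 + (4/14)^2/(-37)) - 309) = 95715522/171088595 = 0.56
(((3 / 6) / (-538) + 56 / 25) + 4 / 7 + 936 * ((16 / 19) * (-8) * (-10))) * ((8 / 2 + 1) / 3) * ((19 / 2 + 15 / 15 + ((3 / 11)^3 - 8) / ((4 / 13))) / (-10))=18538477624856033 / 114286048800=162211.20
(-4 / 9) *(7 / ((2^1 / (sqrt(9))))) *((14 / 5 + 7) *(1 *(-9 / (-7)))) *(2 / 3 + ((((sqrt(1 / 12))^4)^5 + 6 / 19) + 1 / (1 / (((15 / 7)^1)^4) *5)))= -14686406650671667 / 48037555077120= -305.73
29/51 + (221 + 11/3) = 3829/17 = 225.24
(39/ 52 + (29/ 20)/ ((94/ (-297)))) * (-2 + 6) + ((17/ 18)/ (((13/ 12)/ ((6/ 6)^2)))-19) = -613207/ 18330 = -33.45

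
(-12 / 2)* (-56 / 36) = 28 / 3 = 9.33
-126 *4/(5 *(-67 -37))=63/65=0.97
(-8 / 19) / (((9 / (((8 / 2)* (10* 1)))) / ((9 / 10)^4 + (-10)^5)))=3999973756 / 21375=187133.28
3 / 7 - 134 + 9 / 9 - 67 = -1397 / 7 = -199.57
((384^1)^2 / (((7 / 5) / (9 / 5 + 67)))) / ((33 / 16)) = 270532608 / 77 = 3513410.49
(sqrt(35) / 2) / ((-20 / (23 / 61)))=-23*sqrt(35) / 2440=-0.06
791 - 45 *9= 386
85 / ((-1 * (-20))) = 17 / 4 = 4.25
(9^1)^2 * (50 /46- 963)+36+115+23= -1788042 /23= -77740.96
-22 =-22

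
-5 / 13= -0.38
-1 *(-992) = 992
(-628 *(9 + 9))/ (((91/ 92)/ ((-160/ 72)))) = 25396.04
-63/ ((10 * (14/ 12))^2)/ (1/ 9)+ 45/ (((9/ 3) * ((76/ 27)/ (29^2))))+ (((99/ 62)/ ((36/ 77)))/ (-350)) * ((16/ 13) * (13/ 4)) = 461512127/ 103075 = 4477.44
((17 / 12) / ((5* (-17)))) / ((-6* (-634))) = -1 / 228240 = -0.00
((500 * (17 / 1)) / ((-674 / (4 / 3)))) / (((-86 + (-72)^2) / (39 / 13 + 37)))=-340000 / 2577039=-0.13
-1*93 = -93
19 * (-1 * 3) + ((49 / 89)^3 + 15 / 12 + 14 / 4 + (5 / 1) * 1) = -132768545 / 2819876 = -47.08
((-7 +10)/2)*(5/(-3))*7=-35/2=-17.50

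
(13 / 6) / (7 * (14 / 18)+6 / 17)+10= 10.37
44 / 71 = 0.62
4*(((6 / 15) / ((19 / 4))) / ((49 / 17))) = 544 / 4655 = 0.12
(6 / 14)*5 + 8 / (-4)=1 / 7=0.14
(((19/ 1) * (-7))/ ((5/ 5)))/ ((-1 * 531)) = 133/ 531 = 0.25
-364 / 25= -14.56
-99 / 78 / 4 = -33 / 104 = -0.32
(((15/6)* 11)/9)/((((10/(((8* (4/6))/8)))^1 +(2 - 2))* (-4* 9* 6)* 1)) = -11/11664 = -0.00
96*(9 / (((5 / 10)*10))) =172.80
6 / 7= 0.86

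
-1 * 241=-241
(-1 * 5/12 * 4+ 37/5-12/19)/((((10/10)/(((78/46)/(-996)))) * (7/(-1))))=9451/7616910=0.00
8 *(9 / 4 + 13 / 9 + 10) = 986 / 9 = 109.56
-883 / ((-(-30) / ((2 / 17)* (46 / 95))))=-40618 / 24225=-1.68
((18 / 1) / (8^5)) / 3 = 3 / 16384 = 0.00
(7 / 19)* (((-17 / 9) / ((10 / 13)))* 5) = -1547 / 342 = -4.52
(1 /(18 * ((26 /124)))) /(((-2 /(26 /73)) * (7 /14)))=-62 /657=-0.09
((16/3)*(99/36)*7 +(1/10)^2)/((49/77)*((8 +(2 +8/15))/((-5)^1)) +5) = 338833/12076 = 28.06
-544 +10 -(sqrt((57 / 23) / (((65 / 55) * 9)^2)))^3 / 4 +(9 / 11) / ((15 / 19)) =-532.96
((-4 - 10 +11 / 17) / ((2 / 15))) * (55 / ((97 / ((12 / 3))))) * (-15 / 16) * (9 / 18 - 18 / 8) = -19663875 / 52768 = -372.65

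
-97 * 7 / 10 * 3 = -2037 / 10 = -203.70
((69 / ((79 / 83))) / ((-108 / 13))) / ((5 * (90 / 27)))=-24817 / 47400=-0.52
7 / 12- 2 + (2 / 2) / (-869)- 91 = -963733 / 10428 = -92.42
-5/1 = -5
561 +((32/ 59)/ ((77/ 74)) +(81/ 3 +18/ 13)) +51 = 37851259/ 59059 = 640.91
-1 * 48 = -48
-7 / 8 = -0.88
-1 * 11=-11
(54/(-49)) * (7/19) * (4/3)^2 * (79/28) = -1896/931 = -2.04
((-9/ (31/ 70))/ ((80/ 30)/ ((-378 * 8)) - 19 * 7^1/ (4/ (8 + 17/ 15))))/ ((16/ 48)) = 21432600/ 106757149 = 0.20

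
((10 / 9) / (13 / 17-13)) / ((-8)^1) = 85 / 7488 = 0.01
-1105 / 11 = -100.45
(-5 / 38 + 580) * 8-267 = 83067 / 19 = 4371.95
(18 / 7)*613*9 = 99306 / 7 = 14186.57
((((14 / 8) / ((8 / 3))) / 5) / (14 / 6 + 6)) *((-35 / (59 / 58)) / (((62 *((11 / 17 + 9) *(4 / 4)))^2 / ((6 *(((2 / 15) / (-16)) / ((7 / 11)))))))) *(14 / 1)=40656231 / 24399620864000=0.00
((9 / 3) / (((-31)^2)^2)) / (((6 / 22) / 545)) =5995 / 923521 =0.01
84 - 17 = 67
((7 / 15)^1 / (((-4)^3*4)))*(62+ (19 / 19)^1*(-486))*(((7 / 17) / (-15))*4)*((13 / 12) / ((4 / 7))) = -236327 / 1468800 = -0.16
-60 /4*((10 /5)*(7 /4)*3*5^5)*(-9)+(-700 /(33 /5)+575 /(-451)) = 11986443925 /2706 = 4429580.16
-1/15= -0.07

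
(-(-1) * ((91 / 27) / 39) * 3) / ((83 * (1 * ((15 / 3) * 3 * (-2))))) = -7 / 67230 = -0.00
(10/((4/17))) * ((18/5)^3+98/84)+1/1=610039/300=2033.46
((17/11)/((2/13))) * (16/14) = 884/77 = 11.48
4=4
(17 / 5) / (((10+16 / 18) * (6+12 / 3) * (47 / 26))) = 0.02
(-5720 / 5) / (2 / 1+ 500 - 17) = -1144 / 485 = -2.36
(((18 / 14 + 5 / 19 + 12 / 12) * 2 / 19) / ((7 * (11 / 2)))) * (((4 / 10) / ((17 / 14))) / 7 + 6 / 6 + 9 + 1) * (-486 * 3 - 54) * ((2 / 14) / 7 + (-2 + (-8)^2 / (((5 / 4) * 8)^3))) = 3226919293152 / 14471813125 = 222.98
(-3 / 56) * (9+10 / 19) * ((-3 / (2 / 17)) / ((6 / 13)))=120003 / 4256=28.20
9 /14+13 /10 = 68 /35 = 1.94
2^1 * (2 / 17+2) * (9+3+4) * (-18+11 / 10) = -97344 / 85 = -1145.22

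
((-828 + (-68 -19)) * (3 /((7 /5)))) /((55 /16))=-43920 /77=-570.39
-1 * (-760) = 760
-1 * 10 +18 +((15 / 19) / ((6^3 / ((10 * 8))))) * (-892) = -43232 / 171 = -252.82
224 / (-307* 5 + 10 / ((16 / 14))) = -896 / 6105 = -0.15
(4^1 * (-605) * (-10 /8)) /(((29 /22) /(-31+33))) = 133100 /29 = 4589.66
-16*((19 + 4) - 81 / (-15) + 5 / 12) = -6916 / 15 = -461.07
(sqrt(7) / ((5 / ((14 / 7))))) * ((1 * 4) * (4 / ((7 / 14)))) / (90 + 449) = 64 * sqrt(7) / 2695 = 0.06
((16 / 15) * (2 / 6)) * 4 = 64 / 45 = 1.42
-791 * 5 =-3955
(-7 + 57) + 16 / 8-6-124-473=-551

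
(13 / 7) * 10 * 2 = 260 / 7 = 37.14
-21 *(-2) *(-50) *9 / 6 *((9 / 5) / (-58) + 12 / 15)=-70245 / 29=-2422.24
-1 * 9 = -9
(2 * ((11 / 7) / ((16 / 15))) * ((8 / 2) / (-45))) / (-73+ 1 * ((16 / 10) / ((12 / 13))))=55 / 14966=0.00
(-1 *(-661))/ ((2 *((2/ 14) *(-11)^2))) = 19.12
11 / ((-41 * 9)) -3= -1118 / 369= -3.03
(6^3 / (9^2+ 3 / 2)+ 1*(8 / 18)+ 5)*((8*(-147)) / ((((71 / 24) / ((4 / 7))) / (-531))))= 3797644032 / 3905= 972508.07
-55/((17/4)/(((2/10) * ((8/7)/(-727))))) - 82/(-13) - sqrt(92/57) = 7098642/1124669 - 2 * sqrt(1311)/57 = 5.04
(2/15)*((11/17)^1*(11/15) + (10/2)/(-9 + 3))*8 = -488/1275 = -0.38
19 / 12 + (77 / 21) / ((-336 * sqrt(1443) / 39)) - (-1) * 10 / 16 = 53 / 24 - 11 * sqrt(1443) / 37296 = 2.20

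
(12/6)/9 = 2/9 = 0.22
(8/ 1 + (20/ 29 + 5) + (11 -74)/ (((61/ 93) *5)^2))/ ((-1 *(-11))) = 21129202/ 29674975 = 0.71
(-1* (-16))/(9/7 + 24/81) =3024/299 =10.11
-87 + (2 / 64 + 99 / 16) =-2585 / 32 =-80.78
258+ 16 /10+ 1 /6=7793 /30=259.77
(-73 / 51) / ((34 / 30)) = -365 / 289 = -1.26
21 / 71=0.30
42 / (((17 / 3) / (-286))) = -2119.76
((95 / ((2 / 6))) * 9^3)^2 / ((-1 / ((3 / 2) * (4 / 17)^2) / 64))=-66303429465600 / 289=-229423631368.86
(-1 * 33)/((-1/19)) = 627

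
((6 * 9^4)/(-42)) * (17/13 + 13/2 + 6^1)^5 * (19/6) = -247784780140145847/166339264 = -1489634943.56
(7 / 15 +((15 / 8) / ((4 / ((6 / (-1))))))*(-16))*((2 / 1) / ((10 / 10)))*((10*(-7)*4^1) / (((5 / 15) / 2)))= -152768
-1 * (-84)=84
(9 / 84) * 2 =3 / 14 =0.21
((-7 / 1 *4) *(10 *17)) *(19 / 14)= -6460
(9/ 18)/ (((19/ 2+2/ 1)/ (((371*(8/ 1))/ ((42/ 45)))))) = 3180/ 23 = 138.26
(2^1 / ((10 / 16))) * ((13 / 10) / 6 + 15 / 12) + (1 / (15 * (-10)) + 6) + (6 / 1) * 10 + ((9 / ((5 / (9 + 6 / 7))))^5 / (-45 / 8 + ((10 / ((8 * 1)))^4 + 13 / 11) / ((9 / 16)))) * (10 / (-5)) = -4308214.34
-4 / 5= -0.80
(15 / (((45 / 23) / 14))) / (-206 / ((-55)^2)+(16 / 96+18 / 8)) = 556600 / 12179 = 45.70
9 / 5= 1.80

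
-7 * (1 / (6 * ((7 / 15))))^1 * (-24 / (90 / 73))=146 / 3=48.67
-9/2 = -4.50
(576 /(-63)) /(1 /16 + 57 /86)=-44032 /3493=-12.61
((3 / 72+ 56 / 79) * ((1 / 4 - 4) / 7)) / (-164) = 0.00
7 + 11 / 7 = 60 / 7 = 8.57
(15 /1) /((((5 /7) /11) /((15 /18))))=385 /2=192.50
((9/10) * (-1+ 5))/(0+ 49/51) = 918/245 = 3.75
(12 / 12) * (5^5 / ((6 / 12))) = 6250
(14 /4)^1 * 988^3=3375505952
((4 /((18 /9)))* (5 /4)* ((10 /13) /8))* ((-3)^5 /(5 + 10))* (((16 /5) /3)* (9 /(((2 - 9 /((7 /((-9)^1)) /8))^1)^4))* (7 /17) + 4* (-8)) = 2644635950606619 /21222387290728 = 124.62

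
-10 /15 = -2 /3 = -0.67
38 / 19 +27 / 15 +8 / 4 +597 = 3014 / 5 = 602.80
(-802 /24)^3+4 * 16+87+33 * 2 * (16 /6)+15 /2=-63903185 /1728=-36981.01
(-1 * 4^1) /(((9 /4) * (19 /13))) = -208 /171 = -1.22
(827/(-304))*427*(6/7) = -151341/152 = -995.66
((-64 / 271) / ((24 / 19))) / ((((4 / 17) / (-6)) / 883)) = 1140836 / 271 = 4209.73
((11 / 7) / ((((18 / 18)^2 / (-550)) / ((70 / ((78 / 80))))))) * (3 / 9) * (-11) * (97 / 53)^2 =762103.43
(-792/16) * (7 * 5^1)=-3465/2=-1732.50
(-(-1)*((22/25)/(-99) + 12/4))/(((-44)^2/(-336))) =-4711/9075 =-0.52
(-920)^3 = -778688000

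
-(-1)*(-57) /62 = -57 /62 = -0.92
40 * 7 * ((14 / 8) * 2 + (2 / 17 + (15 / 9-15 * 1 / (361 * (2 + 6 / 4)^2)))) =190565020 / 128877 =1478.66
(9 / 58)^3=0.00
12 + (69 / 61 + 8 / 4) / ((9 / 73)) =20531 / 549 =37.40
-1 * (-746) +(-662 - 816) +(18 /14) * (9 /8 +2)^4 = -17472279 /28672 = -609.38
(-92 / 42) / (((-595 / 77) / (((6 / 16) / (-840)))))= -253 / 1999200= -0.00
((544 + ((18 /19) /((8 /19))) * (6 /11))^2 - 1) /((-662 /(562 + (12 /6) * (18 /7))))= -285600888885 /1121428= -254676.08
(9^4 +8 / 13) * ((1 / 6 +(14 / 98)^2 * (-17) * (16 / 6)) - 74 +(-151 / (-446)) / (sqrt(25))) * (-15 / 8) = 522135695197 / 568204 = 918922.95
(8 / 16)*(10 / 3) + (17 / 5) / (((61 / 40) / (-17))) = -6631 / 183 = -36.23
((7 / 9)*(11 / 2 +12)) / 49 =0.28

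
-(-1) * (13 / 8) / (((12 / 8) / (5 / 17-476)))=-105131 / 204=-515.35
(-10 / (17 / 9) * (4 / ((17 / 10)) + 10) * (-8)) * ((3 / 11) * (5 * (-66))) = -13608000 / 289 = -47086.51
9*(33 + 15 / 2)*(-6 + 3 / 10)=-41553 / 20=-2077.65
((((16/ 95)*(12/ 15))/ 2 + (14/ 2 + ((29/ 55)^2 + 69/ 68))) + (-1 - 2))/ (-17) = -20948843/ 66441100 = -0.32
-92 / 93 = -0.99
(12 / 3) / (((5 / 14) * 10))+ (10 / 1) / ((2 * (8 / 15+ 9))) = 5879 / 3575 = 1.64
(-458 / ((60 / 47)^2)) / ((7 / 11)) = -5564471 / 12600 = -441.62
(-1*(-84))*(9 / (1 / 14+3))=10584 / 43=246.14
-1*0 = 0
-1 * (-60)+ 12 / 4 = 63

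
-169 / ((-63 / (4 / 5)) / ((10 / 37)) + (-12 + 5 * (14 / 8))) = 0.57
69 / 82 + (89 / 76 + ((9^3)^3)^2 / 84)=19487286816060407825 / 10906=1786840896392848.69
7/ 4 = 1.75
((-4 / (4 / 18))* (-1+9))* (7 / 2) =-504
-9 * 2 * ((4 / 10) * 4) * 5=-144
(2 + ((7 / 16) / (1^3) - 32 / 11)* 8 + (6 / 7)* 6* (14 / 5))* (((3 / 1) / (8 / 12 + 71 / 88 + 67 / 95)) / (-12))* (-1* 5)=-1995 / 1031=-1.94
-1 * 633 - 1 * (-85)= -548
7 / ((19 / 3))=21 / 19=1.11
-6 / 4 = -3 / 2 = -1.50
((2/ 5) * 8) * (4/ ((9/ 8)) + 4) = 1088/ 45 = 24.18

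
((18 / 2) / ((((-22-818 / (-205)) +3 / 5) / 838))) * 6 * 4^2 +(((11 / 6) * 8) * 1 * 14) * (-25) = -500242280 / 10707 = -46721.05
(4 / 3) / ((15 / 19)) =1.69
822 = 822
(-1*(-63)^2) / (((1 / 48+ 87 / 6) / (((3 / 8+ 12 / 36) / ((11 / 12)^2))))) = -230.41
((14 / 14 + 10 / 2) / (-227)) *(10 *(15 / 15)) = -60 / 227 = -0.26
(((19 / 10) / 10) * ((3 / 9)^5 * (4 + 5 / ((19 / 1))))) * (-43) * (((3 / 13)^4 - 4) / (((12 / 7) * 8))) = 34363063 / 822556800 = 0.04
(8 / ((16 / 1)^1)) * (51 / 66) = 17 / 44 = 0.39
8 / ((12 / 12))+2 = 10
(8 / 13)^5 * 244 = 7995392 / 371293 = 21.53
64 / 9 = 7.11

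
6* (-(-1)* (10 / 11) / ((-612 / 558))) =-930 / 187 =-4.97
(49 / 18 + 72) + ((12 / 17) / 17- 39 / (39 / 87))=-63653 / 5202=-12.24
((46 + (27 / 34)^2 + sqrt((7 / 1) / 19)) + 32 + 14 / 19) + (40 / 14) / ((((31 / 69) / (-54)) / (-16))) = sqrt(133) / 19 + 26566396739 / 4766188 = 5574.54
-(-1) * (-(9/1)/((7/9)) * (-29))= 2349/7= 335.57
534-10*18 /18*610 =-5566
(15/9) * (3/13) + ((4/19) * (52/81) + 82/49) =2150125/980343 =2.19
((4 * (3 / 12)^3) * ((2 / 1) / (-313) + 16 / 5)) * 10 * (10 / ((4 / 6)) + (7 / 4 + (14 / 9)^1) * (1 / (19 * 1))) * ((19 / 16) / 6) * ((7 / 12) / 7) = 8645707 / 17307648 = 0.50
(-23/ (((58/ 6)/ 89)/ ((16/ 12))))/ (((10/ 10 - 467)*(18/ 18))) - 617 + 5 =-4131190/ 6757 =-611.39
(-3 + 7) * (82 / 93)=328 / 93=3.53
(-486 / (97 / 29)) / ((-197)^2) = -14094 / 3764473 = -0.00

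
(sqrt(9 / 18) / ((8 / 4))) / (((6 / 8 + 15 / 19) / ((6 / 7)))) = 0.20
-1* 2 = -2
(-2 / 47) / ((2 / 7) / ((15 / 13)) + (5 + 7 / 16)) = -3360 / 448897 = -0.01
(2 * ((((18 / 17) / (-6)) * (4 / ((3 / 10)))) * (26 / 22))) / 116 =-0.05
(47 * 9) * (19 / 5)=8037 / 5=1607.40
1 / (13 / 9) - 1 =-4 / 13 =-0.31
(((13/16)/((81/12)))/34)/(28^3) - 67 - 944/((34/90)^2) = -9155915951395/1370331648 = -6681.53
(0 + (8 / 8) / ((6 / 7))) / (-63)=-1 / 54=-0.02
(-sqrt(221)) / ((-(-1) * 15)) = -sqrt(221) / 15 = -0.99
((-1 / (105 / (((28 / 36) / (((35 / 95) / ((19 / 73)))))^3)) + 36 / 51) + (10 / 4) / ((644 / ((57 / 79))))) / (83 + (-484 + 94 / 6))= -5203099634507083 / 2835409713284907360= -0.00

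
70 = 70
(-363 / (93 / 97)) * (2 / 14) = -11737 / 217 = -54.09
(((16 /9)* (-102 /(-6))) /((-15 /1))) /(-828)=68 /27945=0.00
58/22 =29/11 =2.64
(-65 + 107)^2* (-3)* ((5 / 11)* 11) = -26460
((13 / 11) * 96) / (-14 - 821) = -1248 / 9185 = -0.14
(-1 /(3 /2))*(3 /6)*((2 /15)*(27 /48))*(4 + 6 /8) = -19 /160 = -0.12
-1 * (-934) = 934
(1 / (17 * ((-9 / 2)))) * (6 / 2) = -2 / 51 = -0.04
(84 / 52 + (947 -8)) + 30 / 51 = 208006 / 221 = 941.20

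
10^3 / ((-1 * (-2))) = 500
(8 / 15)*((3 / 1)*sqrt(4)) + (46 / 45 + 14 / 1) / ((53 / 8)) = 2608 / 477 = 5.47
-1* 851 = -851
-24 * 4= -96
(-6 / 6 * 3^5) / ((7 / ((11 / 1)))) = -2673 / 7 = -381.86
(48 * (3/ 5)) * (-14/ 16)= -126/ 5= -25.20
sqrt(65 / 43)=sqrt(2795) / 43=1.23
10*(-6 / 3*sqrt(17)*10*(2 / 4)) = -100*sqrt(17) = -412.31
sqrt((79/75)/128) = sqrt(474)/240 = 0.09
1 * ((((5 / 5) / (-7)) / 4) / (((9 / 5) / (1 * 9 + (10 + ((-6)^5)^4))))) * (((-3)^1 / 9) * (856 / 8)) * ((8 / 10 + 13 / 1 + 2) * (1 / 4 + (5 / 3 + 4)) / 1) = 241875112198360589.53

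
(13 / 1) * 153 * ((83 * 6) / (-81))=-36686 / 3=-12228.67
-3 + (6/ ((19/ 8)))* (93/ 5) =4179/ 95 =43.99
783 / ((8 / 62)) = 24273 / 4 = 6068.25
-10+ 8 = -2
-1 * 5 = -5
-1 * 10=-10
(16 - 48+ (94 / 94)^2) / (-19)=31 / 19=1.63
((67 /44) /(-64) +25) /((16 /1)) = 70333 /45056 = 1.56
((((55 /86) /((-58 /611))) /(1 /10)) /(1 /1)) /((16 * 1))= -168025 /39904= -4.21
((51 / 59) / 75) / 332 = 17 / 489700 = 0.00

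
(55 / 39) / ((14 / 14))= 55 / 39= 1.41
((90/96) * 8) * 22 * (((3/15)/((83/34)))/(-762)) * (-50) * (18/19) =168300/200279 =0.84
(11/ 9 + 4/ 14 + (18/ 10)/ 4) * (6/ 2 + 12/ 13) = 41939/ 5460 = 7.68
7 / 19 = 0.37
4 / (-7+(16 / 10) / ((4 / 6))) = -20 / 23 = -0.87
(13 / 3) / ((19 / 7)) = 91 / 57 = 1.60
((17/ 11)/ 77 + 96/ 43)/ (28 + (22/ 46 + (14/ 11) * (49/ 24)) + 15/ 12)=5660967/ 81238696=0.07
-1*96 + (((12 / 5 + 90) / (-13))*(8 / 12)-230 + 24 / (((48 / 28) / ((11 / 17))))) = -355456 / 1105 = -321.68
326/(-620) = -0.53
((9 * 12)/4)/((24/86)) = 387/4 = 96.75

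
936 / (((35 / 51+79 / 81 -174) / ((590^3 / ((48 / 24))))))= -13235362124400 / 23731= -557724584.91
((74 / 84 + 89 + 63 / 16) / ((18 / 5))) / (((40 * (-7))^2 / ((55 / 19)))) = 346753 / 360364032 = 0.00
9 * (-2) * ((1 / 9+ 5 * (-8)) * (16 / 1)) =11488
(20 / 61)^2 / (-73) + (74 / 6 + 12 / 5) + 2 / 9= 182791009 / 12223485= 14.95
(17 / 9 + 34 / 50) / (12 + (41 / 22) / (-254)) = 3229864 / 15078375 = 0.21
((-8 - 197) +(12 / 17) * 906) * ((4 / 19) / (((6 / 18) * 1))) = 88644 / 323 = 274.44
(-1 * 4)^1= -4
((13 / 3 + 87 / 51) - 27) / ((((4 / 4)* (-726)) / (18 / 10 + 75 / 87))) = 206317 / 2684385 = 0.08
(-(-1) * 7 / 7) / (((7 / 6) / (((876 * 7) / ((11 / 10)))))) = 52560 / 11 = 4778.18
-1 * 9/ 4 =-9/ 4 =-2.25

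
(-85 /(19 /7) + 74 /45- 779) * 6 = -1382828 /285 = -4852.03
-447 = -447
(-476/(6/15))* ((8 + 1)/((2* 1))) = -5355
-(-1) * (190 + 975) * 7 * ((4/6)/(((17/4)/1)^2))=260960/867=300.99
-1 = -1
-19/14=-1.36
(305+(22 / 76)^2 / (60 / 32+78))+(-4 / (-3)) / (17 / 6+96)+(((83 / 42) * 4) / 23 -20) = 6284620019747 / 22023616167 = 285.36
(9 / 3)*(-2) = -6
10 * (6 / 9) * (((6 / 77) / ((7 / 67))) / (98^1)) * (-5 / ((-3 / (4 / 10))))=2680 / 79233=0.03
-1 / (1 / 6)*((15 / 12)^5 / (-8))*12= 28125 / 1024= 27.47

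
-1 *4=-4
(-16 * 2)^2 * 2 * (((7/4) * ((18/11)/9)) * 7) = 50176/11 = 4561.45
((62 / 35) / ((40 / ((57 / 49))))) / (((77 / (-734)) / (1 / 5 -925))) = 1499306568 / 3301375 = 454.15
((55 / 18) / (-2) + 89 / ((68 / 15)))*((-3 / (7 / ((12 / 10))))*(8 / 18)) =-4432 / 1071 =-4.14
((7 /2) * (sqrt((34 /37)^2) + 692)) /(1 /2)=4850.43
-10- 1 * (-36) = 26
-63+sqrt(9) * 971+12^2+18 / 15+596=17956 / 5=3591.20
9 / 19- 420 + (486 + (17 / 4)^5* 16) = 27058115 / 1216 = 22251.74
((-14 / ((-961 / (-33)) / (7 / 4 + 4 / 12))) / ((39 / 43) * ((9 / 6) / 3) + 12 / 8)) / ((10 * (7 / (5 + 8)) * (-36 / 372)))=30745 / 31248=0.98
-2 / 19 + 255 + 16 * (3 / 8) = 4957 / 19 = 260.89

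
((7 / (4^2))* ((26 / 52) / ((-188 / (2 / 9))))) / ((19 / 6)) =-7 / 85728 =-0.00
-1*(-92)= 92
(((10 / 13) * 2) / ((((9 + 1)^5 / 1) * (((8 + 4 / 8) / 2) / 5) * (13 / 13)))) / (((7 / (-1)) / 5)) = -1 / 77350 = -0.00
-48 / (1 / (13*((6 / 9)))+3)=-416 / 27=-15.41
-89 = -89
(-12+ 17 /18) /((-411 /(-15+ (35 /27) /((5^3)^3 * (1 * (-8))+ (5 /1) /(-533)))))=-67120523849032 /166350965724873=-0.40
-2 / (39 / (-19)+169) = -19 / 1586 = -0.01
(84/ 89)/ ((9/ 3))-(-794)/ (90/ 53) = 1873909/ 4005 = 467.89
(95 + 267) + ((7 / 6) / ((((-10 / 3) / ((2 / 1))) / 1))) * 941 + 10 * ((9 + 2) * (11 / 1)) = 9133 / 10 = 913.30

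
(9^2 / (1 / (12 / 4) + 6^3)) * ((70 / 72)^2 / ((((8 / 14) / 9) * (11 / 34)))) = 3935925 / 228448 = 17.23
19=19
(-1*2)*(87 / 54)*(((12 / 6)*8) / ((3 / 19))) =-8816 / 27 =-326.52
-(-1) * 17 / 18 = 17 / 18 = 0.94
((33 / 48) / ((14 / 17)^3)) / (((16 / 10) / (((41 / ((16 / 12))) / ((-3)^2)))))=11078815 / 4214784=2.63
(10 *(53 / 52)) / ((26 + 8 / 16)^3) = 20 / 36517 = 0.00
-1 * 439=-439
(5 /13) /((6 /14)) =35 /39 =0.90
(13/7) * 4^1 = 52/7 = 7.43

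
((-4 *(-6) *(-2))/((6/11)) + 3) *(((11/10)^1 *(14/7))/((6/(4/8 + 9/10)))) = -1309/30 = -43.63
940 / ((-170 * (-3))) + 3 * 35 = 5449 / 51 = 106.84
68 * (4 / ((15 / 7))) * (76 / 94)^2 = 2749376 / 33135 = 82.97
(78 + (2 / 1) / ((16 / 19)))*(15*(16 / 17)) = 19290 / 17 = 1134.71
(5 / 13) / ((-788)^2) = 5 / 8072272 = 0.00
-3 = -3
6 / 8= 3 / 4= 0.75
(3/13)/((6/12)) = 6/13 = 0.46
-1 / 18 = -0.06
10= 10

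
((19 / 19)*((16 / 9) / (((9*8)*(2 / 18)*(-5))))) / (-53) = 2 / 2385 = 0.00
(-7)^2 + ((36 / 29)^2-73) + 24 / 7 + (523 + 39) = 3196462 / 5887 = 542.97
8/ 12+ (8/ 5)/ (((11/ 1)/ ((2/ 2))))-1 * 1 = -31/ 165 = -0.19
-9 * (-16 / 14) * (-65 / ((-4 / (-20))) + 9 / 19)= -443952 / 133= -3337.98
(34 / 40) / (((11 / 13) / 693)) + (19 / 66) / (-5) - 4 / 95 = 8728471 / 12540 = 696.05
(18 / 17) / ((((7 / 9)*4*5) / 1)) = 0.07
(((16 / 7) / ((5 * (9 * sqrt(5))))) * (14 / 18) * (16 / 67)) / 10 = 128 * sqrt(5) / 678375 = 0.00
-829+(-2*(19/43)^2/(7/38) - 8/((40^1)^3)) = -86057476943/103544000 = -831.12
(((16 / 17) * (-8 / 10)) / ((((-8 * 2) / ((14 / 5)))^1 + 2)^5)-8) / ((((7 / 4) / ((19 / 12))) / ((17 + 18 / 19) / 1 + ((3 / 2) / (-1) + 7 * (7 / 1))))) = -104638711977 / 220919335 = -473.65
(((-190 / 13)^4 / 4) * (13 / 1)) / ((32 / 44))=895956875 / 4394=203904.61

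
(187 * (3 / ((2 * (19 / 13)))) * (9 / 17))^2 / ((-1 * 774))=-1656369 / 124184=-13.34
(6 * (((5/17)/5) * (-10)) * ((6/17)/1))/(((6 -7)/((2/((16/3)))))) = 135/289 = 0.47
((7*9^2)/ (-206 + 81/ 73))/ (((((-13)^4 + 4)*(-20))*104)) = 41391/ 888673146400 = 0.00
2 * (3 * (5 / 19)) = 30 / 19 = 1.58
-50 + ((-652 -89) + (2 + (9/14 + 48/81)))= -297775/378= -787.76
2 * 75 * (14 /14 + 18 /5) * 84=57960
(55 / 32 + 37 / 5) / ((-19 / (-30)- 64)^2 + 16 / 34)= 1116135 / 491534536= 0.00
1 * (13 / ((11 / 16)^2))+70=11798 / 121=97.50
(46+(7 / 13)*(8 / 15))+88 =26186 / 195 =134.29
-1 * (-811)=811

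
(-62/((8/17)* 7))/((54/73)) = -38471/1512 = -25.44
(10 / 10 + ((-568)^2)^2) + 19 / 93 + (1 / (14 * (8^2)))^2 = 7771275594693345373 / 74661888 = 104086245377.20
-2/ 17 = -0.12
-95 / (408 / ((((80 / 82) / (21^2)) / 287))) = -475 / 264651597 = -0.00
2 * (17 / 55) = 34 / 55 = 0.62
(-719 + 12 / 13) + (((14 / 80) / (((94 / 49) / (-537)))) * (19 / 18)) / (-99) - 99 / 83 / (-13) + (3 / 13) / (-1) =-1729556795303 / 2409881760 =-717.69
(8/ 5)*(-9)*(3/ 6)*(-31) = 1116/ 5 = 223.20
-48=-48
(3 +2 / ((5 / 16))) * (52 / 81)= 2444 / 405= 6.03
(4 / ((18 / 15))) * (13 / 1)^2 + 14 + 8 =1756 / 3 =585.33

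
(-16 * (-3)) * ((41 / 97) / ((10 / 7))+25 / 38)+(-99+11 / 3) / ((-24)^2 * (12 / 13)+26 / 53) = 45.60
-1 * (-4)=4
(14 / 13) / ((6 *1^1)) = 0.18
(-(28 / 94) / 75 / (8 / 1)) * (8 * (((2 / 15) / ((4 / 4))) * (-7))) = 196 / 52875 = 0.00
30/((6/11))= 55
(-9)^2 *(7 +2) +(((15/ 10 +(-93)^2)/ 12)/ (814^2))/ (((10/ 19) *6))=231855701893/ 318046080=729.00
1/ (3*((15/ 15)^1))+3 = 10/ 3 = 3.33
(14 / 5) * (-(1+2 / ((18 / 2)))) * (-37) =126.62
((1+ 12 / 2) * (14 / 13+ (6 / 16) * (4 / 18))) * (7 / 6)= 8869 / 936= 9.48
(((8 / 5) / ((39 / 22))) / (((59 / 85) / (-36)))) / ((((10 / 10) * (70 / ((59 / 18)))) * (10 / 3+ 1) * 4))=-748 / 5915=-0.13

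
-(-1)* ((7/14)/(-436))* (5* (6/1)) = -15/436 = -0.03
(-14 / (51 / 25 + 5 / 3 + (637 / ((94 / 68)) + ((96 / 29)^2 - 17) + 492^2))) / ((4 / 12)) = -124510050 / 718963935931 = -0.00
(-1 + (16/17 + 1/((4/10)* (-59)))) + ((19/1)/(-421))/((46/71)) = -1659348/9712049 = -0.17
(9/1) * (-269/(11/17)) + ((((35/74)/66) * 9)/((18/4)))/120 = -219284489/58608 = -3741.55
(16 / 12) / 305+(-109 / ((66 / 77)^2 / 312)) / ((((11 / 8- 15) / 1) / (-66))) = -205164956 / 915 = -224224.00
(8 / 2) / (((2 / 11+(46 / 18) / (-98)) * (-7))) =-5544 / 1511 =-3.67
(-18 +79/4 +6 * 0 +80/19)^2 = 205209/5776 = 35.53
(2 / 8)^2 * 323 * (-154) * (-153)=3805263 / 8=475657.88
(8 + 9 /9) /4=9 /4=2.25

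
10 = 10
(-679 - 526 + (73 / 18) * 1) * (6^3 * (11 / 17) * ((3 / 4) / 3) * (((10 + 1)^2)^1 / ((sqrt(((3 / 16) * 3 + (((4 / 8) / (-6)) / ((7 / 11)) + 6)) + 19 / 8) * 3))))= -570324.09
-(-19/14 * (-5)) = -95/14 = -6.79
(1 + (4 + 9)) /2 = 7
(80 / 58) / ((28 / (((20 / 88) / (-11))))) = -25 / 24563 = -0.00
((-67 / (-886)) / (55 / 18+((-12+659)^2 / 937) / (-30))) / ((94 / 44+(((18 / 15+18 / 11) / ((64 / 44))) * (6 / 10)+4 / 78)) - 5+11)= -30298714875 / 44377650516962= -0.00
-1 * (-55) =55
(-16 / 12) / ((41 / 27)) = -36 / 41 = -0.88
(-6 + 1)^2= 25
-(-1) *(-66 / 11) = -6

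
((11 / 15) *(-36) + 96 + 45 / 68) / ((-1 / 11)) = -262779 / 340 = -772.88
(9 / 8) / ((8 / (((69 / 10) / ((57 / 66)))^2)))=5184729 / 577600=8.98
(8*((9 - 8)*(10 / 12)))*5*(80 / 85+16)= 9600 / 17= 564.71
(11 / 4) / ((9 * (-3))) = -0.10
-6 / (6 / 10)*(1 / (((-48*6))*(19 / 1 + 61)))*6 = 1 / 384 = 0.00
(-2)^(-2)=1 / 4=0.25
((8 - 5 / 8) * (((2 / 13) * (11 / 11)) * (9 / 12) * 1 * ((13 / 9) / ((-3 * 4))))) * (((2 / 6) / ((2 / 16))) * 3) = -59 / 72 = -0.82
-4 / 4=-1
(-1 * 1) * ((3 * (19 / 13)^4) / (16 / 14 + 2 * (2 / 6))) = -7.56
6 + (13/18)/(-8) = 851/144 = 5.91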